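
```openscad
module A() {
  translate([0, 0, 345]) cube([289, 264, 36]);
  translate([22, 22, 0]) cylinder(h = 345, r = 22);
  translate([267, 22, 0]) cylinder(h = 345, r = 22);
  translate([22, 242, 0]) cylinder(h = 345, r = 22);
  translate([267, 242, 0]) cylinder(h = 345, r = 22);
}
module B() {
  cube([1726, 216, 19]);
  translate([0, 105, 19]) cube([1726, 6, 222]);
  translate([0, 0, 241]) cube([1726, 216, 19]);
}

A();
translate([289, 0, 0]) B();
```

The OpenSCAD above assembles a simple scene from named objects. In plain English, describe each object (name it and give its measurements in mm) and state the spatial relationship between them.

A is a four-legged stool. The seat is 289×264 mm, 36 mm thick, top at z = 381 mm. It stands on four round legs, each 44 mm in diameter, from z = 0 to the seat underside, each leg's axis is inset half a diameter from the nearest pair of seat edges (so the leg's bounding box is flush with the corner).

B is an I-beam lying along x, 1726 mm long. Overall section height 260 mm. Two flanges 216 mm wide (y) and 19 mm thick, one on the floor and one at the top; a web 6 mm thick runs between them, centred on the flange width.

The I-beam is against the stool's +x side, with their −y faces flush.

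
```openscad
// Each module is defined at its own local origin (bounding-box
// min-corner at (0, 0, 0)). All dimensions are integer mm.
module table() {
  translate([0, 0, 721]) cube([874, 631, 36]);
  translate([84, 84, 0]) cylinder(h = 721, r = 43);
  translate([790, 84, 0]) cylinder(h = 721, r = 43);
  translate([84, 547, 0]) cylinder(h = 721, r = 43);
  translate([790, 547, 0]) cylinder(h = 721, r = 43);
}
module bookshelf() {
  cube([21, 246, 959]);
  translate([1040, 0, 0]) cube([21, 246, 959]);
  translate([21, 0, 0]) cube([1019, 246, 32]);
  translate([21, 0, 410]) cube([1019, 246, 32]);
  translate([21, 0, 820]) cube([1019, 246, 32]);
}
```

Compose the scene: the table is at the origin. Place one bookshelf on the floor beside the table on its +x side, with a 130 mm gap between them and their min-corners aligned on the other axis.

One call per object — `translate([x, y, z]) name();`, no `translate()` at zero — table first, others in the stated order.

table();
translate([1004, 0, 0]) bookshelf();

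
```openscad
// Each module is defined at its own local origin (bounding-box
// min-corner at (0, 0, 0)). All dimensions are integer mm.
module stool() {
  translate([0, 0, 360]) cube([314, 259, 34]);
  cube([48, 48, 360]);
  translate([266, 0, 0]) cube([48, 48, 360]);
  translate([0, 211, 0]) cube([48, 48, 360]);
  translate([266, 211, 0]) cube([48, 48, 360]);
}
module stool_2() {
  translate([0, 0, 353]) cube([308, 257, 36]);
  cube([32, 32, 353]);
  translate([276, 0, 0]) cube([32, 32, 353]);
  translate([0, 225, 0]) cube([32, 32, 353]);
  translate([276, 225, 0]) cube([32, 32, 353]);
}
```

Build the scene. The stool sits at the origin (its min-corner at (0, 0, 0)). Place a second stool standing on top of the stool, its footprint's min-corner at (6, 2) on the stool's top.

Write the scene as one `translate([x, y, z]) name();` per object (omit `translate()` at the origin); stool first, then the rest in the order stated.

stool();
translate([6, 2, 394]) stool_2();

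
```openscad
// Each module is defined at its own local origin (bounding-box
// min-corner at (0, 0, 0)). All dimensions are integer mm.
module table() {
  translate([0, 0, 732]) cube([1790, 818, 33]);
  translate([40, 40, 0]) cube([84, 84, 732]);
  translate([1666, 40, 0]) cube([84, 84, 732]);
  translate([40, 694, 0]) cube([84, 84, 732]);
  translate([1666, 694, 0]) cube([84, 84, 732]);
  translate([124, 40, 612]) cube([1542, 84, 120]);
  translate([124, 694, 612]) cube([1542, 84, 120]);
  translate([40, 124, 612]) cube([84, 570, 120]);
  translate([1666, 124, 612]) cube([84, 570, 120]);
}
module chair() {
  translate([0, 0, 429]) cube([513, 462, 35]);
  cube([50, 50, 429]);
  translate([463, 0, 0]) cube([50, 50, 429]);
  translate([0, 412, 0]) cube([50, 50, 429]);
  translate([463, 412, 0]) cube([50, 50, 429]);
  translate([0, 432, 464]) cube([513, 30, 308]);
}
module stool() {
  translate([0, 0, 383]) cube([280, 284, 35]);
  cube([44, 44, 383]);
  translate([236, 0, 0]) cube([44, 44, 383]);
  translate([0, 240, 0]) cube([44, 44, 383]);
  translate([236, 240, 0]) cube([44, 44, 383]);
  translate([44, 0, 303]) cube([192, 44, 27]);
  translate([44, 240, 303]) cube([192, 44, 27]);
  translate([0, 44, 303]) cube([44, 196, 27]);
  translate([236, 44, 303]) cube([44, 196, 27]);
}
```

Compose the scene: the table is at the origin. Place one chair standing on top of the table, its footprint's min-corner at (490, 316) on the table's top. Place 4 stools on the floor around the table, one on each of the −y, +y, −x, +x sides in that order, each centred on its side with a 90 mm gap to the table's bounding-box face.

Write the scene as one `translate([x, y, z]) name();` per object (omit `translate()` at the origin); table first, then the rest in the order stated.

table();
translate([490, 316, 765]) chair();
translate([755, -374, 0]) stool();
translate([755, 908, 0]) stool();
translate([-370, 267, 0]) stool();
translate([1880, 267, 0]) stool();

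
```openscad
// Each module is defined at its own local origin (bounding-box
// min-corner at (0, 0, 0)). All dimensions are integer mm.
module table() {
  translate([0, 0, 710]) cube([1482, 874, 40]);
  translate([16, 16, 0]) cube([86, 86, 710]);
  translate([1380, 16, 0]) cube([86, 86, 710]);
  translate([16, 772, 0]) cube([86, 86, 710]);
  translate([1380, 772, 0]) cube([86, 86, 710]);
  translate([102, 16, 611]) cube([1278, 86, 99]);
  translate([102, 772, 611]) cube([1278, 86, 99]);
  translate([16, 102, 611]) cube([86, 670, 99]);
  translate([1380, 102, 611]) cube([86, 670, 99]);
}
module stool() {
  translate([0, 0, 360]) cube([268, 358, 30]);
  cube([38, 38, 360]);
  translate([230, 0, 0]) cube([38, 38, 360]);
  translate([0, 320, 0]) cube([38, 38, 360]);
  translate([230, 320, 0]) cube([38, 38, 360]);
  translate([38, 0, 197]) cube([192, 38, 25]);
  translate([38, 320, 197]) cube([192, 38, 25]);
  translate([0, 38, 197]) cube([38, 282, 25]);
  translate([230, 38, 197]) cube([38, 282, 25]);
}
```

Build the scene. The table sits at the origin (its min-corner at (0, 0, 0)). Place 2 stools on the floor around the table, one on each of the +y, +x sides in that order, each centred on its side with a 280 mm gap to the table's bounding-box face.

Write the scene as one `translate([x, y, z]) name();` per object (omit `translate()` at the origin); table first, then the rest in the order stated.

table();
translate([607, 1154, 0]) stool();
translate([1762, 258, 0]) stool();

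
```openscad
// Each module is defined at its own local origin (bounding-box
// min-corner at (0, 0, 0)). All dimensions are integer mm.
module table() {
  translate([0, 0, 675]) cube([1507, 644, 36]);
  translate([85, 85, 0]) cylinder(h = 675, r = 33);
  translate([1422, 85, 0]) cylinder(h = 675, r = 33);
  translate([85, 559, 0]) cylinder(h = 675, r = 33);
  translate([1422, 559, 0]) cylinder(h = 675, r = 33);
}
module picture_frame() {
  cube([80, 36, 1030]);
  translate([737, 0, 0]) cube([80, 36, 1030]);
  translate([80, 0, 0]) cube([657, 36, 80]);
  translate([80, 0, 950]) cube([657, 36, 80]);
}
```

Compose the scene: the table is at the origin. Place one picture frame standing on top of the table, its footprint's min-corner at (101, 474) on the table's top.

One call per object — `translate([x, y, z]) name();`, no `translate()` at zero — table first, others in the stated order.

table();
translate([101, 474, 711]) picture_frame();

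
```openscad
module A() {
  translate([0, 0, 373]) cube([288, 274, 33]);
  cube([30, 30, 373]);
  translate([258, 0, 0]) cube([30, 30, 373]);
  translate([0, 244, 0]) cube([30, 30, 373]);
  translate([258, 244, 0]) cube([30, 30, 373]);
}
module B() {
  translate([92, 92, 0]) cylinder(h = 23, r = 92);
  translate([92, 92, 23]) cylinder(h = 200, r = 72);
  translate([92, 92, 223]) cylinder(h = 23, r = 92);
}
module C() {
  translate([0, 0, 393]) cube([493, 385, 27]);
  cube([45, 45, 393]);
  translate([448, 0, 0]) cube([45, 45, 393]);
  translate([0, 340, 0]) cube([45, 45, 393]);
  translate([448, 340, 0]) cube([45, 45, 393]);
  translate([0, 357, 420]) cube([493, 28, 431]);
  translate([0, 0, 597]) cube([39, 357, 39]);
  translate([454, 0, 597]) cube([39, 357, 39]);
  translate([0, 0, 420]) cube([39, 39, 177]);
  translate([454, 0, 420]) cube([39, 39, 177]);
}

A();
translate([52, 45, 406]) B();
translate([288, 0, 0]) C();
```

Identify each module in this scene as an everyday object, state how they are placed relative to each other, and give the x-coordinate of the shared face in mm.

The stool's +x face and the chair's −x face are both at x = 288 mm.

A is a stool. B is a spool. C is a chair. The spool is on top of the stool, centred. The chair is against the stool's +x side, with their −y faces flush. The x-coordinate of the shared face is 288 mm.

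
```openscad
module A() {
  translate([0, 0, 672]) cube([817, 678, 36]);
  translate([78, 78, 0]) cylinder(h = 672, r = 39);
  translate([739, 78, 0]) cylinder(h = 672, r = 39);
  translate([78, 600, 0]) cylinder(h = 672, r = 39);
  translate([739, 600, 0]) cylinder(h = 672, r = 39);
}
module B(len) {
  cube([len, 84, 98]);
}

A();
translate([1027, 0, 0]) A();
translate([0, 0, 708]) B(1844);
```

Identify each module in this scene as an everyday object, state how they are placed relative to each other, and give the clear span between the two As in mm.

Second table starts at x = 1027; first ends at x = 817; clear span = 1027 − 817 = 210 mm.

A is a table. B is a beam. A beam spans the tops of two tables. The clear span between the two tables is 210 mm.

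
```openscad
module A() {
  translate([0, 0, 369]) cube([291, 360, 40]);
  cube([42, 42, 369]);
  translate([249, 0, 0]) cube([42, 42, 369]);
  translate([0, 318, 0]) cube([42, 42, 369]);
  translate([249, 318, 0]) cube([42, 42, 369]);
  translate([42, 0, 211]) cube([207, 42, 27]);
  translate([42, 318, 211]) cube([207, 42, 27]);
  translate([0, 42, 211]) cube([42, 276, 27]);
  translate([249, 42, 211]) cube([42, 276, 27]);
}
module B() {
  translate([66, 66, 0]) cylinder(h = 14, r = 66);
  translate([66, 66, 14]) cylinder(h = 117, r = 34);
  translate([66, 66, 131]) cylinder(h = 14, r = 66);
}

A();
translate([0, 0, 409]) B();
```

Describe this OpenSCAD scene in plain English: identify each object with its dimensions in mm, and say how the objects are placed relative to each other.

A is a simple wooden stool: a rectangular seat 291 mm (x) by 360 mm (y), 40 mm thick, top face at z = 409 mm, on four square legs, each 42×42 mm in cross-section. The legs rest on z = 0, each flush with a corner of the seat. Four stretchers, 42 mm wide and 27 mm tall, connect adjacent legs with their undersides at z = 211 mm, each running between the inner faces of the legs it joins and aligned with the legs' outer faces on the other axis.

B is a spool: two coaxial disc flanges of radius 66 mm and thickness 14 mm, joined by a core cylinder of radius 34 mm and height 117 mm. The lower flange rests on z = 0 and the three cylinders share a vertical axis.

The spool is on top of the stool.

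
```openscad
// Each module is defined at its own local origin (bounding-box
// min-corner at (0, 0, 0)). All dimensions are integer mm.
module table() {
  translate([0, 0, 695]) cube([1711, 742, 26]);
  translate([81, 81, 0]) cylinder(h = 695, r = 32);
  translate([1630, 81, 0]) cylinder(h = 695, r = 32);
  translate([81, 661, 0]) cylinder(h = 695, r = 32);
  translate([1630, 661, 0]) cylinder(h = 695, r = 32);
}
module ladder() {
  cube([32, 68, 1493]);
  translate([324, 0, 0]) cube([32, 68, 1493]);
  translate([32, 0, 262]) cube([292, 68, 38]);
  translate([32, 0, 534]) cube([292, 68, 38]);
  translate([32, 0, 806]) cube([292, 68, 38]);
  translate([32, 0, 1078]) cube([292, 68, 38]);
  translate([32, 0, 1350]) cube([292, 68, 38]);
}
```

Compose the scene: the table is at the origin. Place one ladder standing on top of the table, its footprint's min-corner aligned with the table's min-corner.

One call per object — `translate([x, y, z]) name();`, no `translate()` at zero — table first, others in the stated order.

table();
translate([0, 0, 721]) ladder();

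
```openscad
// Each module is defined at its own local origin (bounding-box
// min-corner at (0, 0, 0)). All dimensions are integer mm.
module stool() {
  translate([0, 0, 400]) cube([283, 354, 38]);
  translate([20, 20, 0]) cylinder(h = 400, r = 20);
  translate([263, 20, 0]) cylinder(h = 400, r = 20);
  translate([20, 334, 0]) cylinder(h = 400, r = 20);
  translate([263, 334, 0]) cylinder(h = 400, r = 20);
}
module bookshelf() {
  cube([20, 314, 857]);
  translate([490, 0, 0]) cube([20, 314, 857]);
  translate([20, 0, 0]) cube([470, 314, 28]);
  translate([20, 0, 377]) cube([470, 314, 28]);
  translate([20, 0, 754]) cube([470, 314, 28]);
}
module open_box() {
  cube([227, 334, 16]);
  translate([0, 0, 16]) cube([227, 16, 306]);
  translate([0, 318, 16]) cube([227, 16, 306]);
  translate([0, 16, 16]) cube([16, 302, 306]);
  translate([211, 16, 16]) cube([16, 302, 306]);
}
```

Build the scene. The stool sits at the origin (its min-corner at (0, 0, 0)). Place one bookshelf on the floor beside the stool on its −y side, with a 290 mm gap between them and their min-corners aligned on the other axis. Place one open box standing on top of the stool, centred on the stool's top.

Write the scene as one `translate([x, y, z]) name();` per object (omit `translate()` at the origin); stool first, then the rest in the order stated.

stool();
translate([0, -604, 0]) bookshelf();
translate([28, 10, 438]) open_box();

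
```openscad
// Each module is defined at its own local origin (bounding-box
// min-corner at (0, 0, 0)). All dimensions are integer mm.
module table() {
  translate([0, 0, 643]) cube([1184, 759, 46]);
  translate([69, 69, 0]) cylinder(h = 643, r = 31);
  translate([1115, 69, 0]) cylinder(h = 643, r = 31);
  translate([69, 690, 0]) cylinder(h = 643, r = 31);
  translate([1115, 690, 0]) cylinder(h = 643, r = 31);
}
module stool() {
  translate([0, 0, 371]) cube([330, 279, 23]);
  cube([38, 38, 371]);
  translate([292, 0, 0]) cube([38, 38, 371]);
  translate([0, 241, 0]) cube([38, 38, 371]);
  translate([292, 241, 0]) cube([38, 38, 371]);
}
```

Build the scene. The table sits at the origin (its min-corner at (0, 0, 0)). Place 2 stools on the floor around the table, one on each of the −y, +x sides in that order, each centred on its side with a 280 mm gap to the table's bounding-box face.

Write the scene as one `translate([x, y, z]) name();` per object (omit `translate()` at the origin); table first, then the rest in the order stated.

table();
translate([427, -559, 0]) stool();
translate([1464, 240, 0]) stool();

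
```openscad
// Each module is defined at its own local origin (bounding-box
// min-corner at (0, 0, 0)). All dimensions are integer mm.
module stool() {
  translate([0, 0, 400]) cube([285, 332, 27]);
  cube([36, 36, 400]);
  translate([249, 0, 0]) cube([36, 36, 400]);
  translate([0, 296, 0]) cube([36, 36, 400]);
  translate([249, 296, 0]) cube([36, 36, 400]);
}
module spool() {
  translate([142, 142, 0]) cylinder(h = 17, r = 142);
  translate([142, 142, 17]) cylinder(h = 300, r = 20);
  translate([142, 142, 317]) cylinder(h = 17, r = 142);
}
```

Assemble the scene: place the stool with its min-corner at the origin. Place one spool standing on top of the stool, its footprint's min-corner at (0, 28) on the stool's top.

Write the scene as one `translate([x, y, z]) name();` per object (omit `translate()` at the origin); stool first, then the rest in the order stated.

stool();
translate([0, 28, 427]) spool();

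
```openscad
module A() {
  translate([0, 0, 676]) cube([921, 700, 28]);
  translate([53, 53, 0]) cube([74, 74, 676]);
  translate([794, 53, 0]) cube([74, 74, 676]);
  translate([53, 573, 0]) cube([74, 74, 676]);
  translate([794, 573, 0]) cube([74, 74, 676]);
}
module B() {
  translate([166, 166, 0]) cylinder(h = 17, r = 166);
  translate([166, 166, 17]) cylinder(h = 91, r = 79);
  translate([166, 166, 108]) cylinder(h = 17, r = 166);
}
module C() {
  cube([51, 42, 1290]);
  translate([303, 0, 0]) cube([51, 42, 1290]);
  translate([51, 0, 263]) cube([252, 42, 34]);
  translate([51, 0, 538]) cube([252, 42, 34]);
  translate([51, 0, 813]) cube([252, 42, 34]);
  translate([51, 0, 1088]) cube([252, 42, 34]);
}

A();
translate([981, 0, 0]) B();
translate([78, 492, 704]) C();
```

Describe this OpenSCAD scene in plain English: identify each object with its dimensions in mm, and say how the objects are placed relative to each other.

A is a table: top 921 mm (x) × 700 mm (y), 28 mm thick, upper face at z = 704 mm, on four 74×74 mm square legs, each inset 53 mm from the nearest pair of top edges, running from z = 0 to the bottom of the top.

B is a spool: two coaxial disc flanges of radius 166 mm and thickness 17 mm, joined by a core cylinder of radius 79 mm and height 91 mm. The lower flange rests on z = 0 and the three cylinders share a vertical axis.

C is a straight ladder. Two 51×42 mm vertical rails, 1290 mm tall, stand 354 mm apart (outside-to-outside) with their front faces coplanar on the −y side. 4 rungs, each 42 mm deep and 34 mm tall, span between the inner faces of the rails, front faces flush with the rails. The lowest rung's underside is at z = 263 mm and rungs are spaced 275 mm apart (underside to underside).

The spool is on the floor beside the table on its +x side. The ladder is on top of the table.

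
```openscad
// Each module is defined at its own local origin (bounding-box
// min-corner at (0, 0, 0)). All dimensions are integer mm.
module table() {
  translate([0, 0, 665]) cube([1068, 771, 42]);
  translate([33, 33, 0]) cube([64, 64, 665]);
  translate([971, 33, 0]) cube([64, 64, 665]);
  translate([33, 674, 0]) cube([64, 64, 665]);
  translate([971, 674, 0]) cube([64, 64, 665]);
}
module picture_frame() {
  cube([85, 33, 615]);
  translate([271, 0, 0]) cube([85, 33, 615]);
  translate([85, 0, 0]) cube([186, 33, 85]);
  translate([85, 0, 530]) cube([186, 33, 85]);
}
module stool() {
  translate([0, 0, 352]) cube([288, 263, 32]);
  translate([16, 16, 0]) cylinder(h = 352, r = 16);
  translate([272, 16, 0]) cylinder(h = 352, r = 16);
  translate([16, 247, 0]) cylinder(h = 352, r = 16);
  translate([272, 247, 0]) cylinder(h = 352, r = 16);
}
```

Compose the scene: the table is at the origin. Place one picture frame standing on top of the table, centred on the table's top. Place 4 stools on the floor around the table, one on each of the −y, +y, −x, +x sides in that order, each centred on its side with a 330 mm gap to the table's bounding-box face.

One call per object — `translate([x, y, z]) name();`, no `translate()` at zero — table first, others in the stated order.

table();
translate([356, 369, 707]) picture_frame();
translate([390, -593, 0]) stool();
translate([390, 1101, 0]) stool();
translate([-618, 254, 0]) stool();
translate([1398, 254, 0]) stool();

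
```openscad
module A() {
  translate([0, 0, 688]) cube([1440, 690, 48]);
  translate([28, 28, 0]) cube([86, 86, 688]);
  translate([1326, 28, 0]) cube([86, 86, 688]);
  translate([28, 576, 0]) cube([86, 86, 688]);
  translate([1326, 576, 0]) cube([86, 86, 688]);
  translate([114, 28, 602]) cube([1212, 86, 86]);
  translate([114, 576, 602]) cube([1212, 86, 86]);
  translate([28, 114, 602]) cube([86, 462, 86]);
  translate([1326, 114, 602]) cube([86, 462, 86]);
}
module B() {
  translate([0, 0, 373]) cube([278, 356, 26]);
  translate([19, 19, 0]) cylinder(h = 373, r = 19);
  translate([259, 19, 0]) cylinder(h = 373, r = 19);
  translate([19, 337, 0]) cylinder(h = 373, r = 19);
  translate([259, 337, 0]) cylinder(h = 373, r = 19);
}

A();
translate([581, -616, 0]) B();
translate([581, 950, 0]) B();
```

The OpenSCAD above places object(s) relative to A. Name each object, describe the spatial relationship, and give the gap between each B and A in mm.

Each stool's nearest face is 260 mm from the table's bounding box.

A is a table. B is a stool. Two stools sit around the table at the −y, +y sides. The gap between each stool and the table is 260 mm.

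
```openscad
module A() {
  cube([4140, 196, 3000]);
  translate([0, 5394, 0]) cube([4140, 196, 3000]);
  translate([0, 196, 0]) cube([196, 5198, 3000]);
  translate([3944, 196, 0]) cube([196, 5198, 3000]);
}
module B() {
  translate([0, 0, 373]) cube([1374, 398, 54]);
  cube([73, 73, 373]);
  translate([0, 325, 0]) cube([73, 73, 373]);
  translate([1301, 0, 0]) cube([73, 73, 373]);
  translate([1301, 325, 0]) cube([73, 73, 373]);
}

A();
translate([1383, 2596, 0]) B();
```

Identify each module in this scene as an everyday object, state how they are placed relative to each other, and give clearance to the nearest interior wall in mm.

Clearances: x = 1187, y = 2400; minimum 1187 mm.

A is a house frame. B is a bench. The bench sits inside the house frame, centred. The clearance to the nearest interior wall is 1187 mm.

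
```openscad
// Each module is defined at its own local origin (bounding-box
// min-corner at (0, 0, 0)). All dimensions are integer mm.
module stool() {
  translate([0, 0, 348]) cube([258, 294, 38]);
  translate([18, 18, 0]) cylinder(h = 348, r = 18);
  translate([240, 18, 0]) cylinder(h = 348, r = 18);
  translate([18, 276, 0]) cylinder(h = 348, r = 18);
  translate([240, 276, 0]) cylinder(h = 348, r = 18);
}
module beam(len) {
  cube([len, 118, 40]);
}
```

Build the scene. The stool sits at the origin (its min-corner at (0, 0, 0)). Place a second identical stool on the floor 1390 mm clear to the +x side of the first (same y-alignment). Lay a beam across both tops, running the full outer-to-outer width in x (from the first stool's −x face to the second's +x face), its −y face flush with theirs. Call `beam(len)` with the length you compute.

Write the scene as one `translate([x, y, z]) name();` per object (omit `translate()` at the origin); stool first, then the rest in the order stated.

stool();
translate([1648, 0, 0]) stool();
translate([0, 0, 386]) beam(1906);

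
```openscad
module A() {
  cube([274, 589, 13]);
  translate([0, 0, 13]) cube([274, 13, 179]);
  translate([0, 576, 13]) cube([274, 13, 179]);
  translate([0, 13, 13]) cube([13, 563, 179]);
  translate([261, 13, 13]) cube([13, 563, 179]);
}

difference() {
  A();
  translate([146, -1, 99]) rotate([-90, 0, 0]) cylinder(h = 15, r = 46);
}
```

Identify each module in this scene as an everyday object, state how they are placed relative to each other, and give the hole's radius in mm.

The subtracted cylinder has r = 46 mm.

A is an open box. The open box has a circular hole through its front wall. The hole's radius is 46 mm.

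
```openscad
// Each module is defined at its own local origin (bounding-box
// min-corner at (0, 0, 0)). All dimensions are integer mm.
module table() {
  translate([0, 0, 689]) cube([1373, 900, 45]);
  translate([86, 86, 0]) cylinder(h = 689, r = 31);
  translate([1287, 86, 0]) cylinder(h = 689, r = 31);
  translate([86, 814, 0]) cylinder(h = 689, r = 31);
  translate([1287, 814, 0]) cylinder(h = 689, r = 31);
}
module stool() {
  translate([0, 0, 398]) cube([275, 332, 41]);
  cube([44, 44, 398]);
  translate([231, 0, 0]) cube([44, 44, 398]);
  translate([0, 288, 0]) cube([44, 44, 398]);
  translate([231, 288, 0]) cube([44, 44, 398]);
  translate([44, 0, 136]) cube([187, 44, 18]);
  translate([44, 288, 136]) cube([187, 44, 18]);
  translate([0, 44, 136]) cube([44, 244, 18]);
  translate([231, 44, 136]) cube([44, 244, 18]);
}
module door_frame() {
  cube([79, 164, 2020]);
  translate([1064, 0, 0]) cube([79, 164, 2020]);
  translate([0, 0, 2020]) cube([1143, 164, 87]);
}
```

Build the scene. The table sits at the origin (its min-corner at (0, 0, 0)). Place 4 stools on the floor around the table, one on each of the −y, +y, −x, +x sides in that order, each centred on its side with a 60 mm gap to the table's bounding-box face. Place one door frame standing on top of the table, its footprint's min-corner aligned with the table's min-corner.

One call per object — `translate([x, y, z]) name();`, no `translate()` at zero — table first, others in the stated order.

table();
translate([549, -392, 0]) stool();
translate([549, 960, 0]) stool();
translate([-335, 284, 0]) stool();
translate([1433, 284, 0]) stool();
translate([0, 0, 734]) door_frame();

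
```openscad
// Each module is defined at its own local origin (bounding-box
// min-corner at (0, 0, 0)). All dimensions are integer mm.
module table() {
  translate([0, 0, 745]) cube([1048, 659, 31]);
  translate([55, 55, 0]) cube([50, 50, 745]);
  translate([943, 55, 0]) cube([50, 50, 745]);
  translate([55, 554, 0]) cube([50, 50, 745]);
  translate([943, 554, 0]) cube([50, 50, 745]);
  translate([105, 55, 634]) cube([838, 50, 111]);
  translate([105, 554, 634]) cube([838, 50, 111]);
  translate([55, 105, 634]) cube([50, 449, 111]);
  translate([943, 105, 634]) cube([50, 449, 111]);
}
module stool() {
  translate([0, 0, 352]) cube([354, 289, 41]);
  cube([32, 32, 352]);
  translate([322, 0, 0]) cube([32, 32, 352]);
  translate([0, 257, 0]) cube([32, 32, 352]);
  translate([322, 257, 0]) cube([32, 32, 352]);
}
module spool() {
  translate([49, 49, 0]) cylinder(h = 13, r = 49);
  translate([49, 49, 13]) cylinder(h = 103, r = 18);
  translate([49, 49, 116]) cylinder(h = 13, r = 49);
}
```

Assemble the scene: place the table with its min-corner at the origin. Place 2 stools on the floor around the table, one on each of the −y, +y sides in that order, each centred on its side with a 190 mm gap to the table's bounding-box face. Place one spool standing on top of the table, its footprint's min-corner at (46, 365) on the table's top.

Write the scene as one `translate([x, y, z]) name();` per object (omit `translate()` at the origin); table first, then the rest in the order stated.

table();
translate([347, -479, 0]) stool();
translate([347, 849, 0]) stool();
translate([46, 365, 776]) spool();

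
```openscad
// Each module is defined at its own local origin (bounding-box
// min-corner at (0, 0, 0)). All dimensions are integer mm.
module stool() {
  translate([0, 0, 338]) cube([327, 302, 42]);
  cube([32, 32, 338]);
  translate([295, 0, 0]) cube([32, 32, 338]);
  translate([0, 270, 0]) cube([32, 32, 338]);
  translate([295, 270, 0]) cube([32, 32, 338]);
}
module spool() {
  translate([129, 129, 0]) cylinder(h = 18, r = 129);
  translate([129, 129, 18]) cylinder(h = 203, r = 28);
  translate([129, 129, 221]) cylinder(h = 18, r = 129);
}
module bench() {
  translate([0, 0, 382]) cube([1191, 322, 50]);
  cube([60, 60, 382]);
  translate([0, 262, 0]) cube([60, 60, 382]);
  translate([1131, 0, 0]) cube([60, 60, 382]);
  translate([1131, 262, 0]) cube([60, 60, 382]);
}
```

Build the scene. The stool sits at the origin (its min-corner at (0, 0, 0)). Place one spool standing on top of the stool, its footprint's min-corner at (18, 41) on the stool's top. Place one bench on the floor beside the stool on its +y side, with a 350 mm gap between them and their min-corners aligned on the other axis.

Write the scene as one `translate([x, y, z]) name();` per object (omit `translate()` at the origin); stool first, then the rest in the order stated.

stool();
translate([18, 41, 380]) spool();
translate([0, 652, 0]) bench();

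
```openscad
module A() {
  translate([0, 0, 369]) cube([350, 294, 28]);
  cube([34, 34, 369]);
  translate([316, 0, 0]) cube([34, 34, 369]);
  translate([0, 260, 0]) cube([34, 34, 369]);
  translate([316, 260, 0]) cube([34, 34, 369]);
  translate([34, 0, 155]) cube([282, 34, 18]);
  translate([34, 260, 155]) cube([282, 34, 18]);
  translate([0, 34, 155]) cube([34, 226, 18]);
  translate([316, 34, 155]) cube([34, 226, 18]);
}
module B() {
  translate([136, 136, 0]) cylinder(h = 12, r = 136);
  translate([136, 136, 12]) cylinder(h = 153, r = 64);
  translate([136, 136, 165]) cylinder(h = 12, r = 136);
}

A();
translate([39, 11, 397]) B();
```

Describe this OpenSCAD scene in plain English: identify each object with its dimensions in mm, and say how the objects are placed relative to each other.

A is a simple wooden stool: a rectangular seat 350 mm (x) by 294 mm (y), 28 mm thick, top face at z = 397 mm, on four square legs, each 34×34 mm in cross-section. The legs rest on z = 0, each flush with a corner of the seat. Four stretchers, 34 mm wide and 18 mm tall, connect adjacent legs with their undersides at z = 155 mm, each running between the inner faces of the legs it joins and aligned with the legs' outer faces on the other axis.

B is a spool: two coaxial disc flanges of radius 136 mm and thickness 12 mm, joined by a core cylinder of radius 64 mm and height 153 mm. The lower flange rests on z = 0 and the three cylinders share a vertical axis.

The spool is on top of the stool, centred.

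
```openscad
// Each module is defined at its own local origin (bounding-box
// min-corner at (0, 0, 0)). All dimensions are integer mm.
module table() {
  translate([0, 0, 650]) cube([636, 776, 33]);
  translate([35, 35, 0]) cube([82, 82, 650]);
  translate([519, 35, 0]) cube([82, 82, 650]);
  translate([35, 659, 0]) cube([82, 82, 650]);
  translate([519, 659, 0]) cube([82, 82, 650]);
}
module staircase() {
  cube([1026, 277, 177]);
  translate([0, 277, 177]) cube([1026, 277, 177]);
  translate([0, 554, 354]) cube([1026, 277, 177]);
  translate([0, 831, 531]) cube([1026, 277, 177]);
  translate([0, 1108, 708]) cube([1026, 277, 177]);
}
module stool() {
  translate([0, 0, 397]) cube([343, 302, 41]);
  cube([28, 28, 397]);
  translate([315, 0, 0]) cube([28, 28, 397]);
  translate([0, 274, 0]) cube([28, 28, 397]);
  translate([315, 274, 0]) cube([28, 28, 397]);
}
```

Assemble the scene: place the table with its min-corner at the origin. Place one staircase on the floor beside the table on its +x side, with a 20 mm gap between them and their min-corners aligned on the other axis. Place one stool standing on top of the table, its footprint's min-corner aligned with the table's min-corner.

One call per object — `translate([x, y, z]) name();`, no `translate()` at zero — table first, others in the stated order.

table();
translate([656, 0, 0]) staircase();
translate([0, 0, 683]) stool();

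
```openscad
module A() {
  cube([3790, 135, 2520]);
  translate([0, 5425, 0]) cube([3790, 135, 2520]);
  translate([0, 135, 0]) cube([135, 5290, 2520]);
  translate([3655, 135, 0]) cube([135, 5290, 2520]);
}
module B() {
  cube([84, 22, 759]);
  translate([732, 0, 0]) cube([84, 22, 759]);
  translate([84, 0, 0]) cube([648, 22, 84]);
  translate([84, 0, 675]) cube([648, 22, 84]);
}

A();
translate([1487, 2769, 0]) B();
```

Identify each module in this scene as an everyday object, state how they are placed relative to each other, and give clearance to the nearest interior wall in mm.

Clearances: x = 1352, y = 2634; minimum 1352 mm.

A is a house frame. B is a picture frame. The picture frame sits inside the house frame, centred. The clearance to the nearest interior wall is 1352 mm.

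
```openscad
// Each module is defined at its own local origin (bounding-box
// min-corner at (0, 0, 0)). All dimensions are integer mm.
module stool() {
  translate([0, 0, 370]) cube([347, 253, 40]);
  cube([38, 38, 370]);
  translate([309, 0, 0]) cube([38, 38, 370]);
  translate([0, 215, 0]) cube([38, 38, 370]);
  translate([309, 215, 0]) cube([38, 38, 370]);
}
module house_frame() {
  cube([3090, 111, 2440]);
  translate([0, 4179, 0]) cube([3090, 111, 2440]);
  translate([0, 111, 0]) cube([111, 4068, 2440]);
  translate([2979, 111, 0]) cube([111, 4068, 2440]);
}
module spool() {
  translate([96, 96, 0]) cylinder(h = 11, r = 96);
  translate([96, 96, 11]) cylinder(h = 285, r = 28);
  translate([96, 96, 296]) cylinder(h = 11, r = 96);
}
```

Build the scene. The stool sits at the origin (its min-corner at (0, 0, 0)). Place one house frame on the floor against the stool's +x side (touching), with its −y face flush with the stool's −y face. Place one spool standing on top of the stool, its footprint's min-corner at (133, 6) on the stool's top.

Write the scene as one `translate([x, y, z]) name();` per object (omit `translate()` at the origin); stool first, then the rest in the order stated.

stool();
translate([347, 0, 0]) house_frame();
translate([133, 6, 410]) spool();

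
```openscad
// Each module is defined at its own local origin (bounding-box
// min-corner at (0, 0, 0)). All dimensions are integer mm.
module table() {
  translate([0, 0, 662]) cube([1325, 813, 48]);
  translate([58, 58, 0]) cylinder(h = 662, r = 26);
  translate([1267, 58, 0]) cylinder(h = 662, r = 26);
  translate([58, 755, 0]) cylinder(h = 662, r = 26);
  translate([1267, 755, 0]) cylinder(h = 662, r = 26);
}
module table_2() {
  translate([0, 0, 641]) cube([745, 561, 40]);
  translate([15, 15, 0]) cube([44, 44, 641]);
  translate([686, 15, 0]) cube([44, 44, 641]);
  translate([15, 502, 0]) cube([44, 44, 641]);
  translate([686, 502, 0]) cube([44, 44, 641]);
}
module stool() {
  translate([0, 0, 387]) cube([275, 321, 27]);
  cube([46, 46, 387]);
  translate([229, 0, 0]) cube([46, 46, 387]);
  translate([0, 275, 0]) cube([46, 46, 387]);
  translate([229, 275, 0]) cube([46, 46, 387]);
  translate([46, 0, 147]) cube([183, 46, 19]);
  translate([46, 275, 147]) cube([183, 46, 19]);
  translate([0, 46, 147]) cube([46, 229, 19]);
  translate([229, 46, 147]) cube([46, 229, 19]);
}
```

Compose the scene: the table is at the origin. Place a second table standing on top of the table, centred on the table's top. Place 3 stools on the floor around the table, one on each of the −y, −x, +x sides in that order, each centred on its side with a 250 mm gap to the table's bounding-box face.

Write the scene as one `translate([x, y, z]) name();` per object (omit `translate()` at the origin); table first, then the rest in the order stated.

table();
translate([290, 126, 710]) table_2();
translate([525, -571, 0]) stool();
translate([-525, 246, 0]) stool();
translate([1575, 246, 0]) stool();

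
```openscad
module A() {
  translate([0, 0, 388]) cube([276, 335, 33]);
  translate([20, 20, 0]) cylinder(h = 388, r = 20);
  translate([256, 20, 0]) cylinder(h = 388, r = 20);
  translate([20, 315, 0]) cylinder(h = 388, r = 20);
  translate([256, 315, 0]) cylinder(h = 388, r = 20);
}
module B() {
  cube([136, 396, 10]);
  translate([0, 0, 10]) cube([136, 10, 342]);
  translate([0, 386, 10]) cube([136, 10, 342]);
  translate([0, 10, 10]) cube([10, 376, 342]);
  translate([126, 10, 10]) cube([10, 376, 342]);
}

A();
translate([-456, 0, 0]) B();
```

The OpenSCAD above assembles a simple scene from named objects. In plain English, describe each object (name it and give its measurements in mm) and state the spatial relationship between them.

A is a simple wooden stool: a rectangular seat 276 mm (x) by 335 mm (y), 33 mm thick, top face at z = 421 mm, on four round legs, each 40 mm in diameter. The legs rest on z = 0, each leg's axis is inset half a diameter from the nearest pair of seat edges (so the leg's bounding box is flush with the corner).

B is an open storage box with external size 136×396×352 mm and wall thickness 10 mm (the base is also 10 mm thick). The base covers the whole footprint; the four walls stand on the base, with the y-facing walls full-width and the x-facing walls fitting between their inner faces.

The open box is on the floor beside the stool on its −x side.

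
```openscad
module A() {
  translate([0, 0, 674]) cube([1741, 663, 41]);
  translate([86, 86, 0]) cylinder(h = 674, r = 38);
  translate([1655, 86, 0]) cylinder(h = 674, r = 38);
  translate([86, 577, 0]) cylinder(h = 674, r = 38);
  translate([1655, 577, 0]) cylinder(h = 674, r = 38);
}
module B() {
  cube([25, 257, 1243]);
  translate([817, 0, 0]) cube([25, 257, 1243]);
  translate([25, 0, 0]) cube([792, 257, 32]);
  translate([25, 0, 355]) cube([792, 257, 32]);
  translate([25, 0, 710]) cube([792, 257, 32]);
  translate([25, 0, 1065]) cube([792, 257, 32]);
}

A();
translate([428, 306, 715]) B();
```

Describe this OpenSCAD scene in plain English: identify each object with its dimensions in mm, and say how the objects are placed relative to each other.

A is a table with a 1741×663 mm rectangular top, 41 mm thick, top surface at z = 715 mm, supported by four round legs of 76 mm diameter, each leg's bounding box inset 48 mm from the nearest pair of top edges, running from the floor.

B is a bookshelf 842 mm wide overall, 257 mm deep and 1243 mm tall. The two sides are 25 mm thick vertical panels. 4 horizontal shelves of 32 mm thickness span between the inner faces of the sides; the lowest shelf sits on the floor and shelves are stacked with a clear vertical gap of 323 mm between each pair.

The bookshelf is on top of the table.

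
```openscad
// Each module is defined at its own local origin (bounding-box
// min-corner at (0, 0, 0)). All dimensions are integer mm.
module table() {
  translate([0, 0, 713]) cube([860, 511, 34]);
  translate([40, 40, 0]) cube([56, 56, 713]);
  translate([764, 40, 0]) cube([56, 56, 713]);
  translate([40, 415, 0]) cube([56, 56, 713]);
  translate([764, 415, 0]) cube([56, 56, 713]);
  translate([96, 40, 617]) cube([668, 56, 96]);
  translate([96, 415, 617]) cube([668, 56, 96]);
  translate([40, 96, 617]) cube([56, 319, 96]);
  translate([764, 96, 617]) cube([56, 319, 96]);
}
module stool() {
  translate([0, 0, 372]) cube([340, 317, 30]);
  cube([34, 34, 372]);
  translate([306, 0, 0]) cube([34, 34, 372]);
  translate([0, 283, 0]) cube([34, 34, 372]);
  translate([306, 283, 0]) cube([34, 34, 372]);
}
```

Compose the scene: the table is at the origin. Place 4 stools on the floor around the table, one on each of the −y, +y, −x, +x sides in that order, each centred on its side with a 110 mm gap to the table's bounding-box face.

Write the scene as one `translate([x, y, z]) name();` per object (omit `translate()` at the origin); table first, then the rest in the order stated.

table();
translate([260, -427, 0]) stool();
translate([260, 621, 0]) stool();
translate([-450, 97, 0]) stool();
translate([970, 97, 0]) stool();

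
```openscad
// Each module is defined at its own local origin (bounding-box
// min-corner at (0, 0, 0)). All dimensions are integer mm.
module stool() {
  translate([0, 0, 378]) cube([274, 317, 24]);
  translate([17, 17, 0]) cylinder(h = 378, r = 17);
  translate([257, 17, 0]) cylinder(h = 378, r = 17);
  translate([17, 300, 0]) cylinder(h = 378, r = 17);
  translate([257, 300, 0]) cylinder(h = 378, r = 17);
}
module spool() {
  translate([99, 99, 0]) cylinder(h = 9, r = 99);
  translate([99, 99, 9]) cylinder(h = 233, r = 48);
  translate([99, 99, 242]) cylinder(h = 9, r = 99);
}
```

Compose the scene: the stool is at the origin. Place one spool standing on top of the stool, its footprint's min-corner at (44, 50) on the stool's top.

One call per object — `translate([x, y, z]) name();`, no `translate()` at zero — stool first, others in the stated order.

stool();
translate([44, 50, 402]) spool();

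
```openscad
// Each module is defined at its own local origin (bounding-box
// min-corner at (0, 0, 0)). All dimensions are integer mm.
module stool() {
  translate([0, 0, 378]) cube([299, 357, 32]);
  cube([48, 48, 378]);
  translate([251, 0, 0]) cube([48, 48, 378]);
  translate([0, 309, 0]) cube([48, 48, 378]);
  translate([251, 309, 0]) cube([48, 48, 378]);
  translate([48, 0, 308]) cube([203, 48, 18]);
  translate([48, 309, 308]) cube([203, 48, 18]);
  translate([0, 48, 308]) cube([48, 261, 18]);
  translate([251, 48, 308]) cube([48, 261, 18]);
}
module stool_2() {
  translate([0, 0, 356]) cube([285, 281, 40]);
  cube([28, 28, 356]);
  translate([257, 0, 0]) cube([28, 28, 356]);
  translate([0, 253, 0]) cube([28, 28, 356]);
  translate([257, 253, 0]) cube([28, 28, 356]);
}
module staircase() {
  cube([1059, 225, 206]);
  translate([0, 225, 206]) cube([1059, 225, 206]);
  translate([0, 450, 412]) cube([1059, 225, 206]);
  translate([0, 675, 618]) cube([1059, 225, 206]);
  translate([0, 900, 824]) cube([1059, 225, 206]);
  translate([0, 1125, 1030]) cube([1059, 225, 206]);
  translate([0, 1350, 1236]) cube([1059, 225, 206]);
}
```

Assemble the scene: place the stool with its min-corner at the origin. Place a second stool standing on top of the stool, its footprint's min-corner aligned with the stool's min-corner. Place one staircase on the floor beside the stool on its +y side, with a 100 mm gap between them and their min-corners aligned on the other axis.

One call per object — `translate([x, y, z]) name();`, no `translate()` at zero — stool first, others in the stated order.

stool();
translate([0, 0, 410]) stool_2();
translate([0, 457, 0]) staircase();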